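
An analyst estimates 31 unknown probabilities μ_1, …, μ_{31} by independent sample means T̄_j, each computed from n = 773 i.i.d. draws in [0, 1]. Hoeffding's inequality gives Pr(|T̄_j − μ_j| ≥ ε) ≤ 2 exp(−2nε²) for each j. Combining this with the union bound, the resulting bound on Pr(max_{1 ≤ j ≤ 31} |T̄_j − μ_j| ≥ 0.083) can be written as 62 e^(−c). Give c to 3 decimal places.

10.650

Union bound over the 31 events: Pr(max_{1 ≤ j ≤ 31} |T̄_j − μ_j| ≥ 0.083) ≤ 31·2·exp(−2nε²) = 62 exp(−2·773·0.083²).
So c = 2·773·0.083² = 10.6504.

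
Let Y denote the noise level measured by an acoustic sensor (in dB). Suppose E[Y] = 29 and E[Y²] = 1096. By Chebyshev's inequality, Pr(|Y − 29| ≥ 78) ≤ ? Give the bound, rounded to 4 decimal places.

Var(Y) = E[Y²] − (E[Y])² = 1096 − 841 = 255.
Chebyshev's inequality: Pr(|Y − μ| ≥ t) ≤ Var(Y)/t² = 255/6084 = 0.0419.

0.0419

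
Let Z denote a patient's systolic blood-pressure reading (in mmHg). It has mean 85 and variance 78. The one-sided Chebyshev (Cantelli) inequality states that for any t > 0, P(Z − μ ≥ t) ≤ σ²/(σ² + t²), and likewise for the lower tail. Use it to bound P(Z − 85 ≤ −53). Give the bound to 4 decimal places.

Here σ² = 78 and t = 53, so σ² + t² = 2887.
Cantelli's bound: 78/2887 = 0.0270.

0.0270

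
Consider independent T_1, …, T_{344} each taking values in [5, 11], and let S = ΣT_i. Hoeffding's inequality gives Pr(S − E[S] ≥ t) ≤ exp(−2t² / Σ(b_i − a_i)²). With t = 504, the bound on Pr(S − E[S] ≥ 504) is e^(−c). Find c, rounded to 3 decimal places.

Σ(b_i − a_i)² = 344·(6)² = 12384.
c = 2t²/12384 = 2·504²/12384 = 41.0233.

41.023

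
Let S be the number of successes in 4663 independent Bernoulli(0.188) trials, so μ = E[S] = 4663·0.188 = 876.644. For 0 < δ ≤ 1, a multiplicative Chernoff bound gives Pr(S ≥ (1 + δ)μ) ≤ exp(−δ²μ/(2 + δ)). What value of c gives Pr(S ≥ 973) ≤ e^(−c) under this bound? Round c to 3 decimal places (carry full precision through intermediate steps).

Write 973 = (1 + δ)μ, so δ = 973/876.644 − 1 = 0.1099146…
Then the exponent is δ²μ/(2 + δ) = (973 − μ)² / (μ·(2 + δ)) = 5.019603.

5.020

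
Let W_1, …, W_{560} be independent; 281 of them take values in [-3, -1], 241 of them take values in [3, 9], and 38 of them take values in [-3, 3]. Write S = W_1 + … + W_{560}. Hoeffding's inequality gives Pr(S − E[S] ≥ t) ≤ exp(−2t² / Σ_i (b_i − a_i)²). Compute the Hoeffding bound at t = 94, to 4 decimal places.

0.2055

Σ(b_i − a_i)² = 281·2² + 241·6² + 38·6² = 11168.
Exponent = 2·94² / 11168 = 1.58238.
Bound = exp(−1.58238) = 0.20549.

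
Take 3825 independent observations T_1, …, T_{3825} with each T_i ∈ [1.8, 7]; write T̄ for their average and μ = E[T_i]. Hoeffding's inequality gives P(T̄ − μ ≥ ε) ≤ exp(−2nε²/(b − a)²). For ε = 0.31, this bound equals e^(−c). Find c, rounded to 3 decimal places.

27.188

c = 2nε²/(b − a)² = 2·3825·0.31² / 5.2² = 27.1881.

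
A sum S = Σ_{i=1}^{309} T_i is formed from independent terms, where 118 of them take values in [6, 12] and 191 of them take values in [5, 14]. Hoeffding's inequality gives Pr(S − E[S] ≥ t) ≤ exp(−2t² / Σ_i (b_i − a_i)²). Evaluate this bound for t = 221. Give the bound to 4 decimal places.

0.0071

Σ(b_i − a_i)² = 118·6² + 191·9² = 19719.
Exponent = 2·221² / 19719 = 4.95370.
Bound = exp(−4.95370) = 0.00706.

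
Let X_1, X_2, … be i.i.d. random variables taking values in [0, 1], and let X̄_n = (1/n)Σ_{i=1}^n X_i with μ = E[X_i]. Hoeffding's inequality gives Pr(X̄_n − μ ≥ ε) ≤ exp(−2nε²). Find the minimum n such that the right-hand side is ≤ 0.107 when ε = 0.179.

35

Require exp(−2nε²) ≤ 0.107, i.e. 2nε² ≥ ln(1/0.107) = 2.234926.
So n ≥ 2.234926 / (2·0.179²) = 34.876.
The smallest integer n is 35.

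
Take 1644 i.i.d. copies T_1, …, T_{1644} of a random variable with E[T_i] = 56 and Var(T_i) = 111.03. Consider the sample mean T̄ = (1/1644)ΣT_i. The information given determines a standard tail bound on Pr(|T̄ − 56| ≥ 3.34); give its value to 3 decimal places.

0.006

With mean and variance of each term known, Chebyshev's inequality bounds the deviation of the sum (or sample mean).
Var(T̄) = Var(T_i)/n = 111.03/1644 = 0.067536.
Chebyshev: Pr(|T̄ − 56| ≥ 3.34) ≤ Var(T̄)/(3.34)² = 111.03/(1644·3.34²) = 0.0061.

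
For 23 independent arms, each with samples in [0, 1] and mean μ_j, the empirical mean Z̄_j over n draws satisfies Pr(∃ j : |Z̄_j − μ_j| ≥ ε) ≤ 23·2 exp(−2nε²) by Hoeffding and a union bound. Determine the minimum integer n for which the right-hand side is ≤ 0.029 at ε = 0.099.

Need 2·23·exp(−2nε²) ≤ 0.029, i.e. exp(−2nε²) ≤ 0.029/46.
So 2nε² ≥ ln(46/0.029) = 7.369101.
Hence n ≥ 7.369101/(2·0.099²) = 375.936.
The smallest integer n is 376.

376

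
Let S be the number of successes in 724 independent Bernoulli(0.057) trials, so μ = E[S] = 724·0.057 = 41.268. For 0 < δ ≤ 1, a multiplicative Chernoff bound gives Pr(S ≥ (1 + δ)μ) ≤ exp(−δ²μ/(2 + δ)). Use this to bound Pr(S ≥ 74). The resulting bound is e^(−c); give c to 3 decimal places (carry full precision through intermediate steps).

Write 74 = (1 + δ)μ, so δ = 74/41.268 − 1 = 0.7931569…
Then the exponent is δ²μ/(2 + δ) = (74 − μ)² / (μ·(2 + δ)) = 9.294720.

9.295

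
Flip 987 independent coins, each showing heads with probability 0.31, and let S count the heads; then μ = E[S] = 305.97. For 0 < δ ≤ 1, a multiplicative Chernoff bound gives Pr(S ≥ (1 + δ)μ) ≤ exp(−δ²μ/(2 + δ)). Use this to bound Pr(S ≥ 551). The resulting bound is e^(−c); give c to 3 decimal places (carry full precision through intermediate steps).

Write 551 = (1 + δ)μ, so δ = 551/305.97 − 1 = 0.8008301…
Then the exponent is δ²μ/(2 + δ) = (551 − μ)² / (μ·(2 + δ)) = 70.060447.

70.060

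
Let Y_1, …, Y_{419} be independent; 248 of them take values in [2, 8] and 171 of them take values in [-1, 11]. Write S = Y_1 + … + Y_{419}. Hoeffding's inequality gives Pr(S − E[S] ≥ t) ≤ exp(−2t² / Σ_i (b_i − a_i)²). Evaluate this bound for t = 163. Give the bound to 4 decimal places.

0.2052

Σ(b_i − a_i)² = 248·6² + 171·12² = 33552.
Exponent = 2·163² / 33552 = 1.58375.
Bound = exp(−1.58375) = 0.20520.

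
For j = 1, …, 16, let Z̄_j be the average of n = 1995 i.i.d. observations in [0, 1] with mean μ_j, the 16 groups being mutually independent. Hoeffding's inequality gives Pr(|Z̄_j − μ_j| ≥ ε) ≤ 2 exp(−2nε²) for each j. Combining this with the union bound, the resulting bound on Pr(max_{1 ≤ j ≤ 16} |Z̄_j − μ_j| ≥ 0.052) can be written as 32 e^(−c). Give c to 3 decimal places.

Union bound over the 16 events: Pr(max_{1 ≤ j ≤ 16} |Z̄_j − μ_j| ≥ 0.052) ≤ 16·2·exp(−2nε²) = 32 exp(−2·1995·0.052²).
So c = 2·1995·0.052² = 10.7890.

10.789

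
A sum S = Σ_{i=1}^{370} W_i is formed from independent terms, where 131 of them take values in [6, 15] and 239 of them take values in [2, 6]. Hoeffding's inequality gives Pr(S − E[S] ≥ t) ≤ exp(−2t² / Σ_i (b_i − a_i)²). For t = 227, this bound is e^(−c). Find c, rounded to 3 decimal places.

7.139

Σ(b_i − a_i)² = 131·9² + 239·4² = 14435.
c = 2t² / 14435 = 2·227² / 14435 = 7.1395.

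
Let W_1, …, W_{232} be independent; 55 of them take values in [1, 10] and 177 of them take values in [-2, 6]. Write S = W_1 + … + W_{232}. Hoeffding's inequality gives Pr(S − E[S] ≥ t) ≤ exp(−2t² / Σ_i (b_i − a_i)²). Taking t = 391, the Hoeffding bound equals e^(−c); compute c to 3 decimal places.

19.373

Σ(b_i − a_i)² = 55·9² + 177·8² = 15783.
c = 2t² / 15783 = 2·391² / 15783 = 19.3729.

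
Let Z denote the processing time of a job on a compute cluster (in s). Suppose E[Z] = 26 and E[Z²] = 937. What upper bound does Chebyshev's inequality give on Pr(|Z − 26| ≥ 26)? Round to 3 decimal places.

0.386

Var(Z) = E[Z²] − (E[Z])² = 937 − 676 = 261.
Chebyshev's inequality: Pr(|Z − μ| ≥ t) ≤ Var(Z)/t² = 261/676 = 0.3861.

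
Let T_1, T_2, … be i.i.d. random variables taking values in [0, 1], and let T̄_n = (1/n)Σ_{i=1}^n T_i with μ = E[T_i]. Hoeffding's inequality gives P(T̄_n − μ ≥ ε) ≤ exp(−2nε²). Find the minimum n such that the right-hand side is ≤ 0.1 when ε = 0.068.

249

Require exp(−2nε²) ≤ 0.1, i.e. 2nε² ≥ ln(1/0.1) = 2.302585.
So n ≥ 2.302585 / (2·0.068²) = 248.982.
The smallest integer n is 249.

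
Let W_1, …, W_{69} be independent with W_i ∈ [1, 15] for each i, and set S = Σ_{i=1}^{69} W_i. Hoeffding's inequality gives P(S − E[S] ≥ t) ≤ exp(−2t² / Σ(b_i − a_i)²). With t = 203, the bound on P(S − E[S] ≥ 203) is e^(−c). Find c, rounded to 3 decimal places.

6.094

Σ(b_i − a_i)² = 69·(14)² = 13524.
c = 2t²/13524 = 2·203²/13524 = 6.0942.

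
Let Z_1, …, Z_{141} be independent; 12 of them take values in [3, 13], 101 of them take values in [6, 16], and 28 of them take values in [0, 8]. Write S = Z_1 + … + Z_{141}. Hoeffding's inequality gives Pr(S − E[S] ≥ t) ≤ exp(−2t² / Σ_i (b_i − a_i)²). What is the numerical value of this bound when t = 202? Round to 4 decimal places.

Σ(b_i − a_i)² = 12·10² + 101·10² + 28·8² = 13092.
Exponent = 2·202² / 13092 = 6.23342.
Bound = exp(−6.23342) = 0.00196.

0.0020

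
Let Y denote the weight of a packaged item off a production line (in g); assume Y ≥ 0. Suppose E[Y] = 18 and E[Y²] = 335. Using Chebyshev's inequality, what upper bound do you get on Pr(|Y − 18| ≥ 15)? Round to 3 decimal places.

Var(Y) = E[Y²] − (E[Y])² = 335 − 324 = 11.
Chebyshev's inequality: Pr(|Y − μ| ≥ t) ≤ Var(Y)/t² = 11/225 = 0.0489.

0.049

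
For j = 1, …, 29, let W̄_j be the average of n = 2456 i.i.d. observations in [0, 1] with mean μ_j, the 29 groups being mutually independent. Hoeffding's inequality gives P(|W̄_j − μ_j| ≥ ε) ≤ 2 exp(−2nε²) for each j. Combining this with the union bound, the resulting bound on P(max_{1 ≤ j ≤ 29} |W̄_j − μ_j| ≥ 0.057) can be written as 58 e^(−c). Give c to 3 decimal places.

Union bound over the 29 events: P(max_{1 ≤ j ≤ 29} |W̄_j − μ_j| ≥ 0.057) ≤ 29·2·exp(−2nε²) = 58 exp(−2·2456·0.057²).
So c = 2·2456·0.057² = 15.9591.

15.959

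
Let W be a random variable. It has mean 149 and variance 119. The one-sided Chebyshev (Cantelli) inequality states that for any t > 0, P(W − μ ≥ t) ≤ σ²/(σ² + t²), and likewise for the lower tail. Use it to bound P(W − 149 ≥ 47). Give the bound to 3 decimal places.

Here σ² = 119 and t = 47, so σ² + t² = 2328.
Cantelli's bound: 119/2328 = 0.0511.

0.051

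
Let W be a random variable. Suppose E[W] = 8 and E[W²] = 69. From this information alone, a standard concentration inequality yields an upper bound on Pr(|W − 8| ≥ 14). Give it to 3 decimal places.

The first two moments determine the variance, so Chebyshev's inequality is the sharpest standard bound available.
Var(W) = E[W²] − (E[W])² = 69 − 64 = 5.
Chebyshev's inequality: Pr(|W − μ| ≥ t) ≤ Var(W)/t² = 5/196 = 0.0255.

0.026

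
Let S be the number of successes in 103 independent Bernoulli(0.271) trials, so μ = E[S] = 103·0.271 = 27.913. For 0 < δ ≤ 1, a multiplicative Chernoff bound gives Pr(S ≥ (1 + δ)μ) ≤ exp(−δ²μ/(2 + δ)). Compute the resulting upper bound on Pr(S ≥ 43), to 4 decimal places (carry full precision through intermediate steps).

Write 43 = (1 + δ)μ, so δ = 43/27.913 − 1 = 0.5405008…
Then the exponent is δ²μ/(2 + δ) = (43 − μ)² / (μ·(2 + δ)) = 3.209814.
Bound = exp(−3.209814) = 0.04036.

0.0404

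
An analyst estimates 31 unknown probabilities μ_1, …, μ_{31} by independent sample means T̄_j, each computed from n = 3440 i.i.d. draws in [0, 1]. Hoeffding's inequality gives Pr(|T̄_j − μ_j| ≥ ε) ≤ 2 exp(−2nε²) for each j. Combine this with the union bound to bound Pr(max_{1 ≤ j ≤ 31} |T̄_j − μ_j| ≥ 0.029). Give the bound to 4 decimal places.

0.1903

Per-experiment Hoeffding bound: 2·exp(−2·3440·0.029²) = 2·exp(−5.78608) = 0.00614.
Union bound over 31 events: 31·0.00614 = 0.19034.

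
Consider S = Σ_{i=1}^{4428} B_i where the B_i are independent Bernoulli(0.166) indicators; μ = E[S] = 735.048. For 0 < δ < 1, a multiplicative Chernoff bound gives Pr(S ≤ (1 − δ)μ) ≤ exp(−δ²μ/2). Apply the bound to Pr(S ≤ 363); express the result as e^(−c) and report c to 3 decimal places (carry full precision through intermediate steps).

Write 363 = (1 − δ)μ, so δ = 1 − 363/735.048 = 0.5061547…
Then the exponent is δ²μ/2 = (μ − 363)²/(2μ) = 94.156922.

94.157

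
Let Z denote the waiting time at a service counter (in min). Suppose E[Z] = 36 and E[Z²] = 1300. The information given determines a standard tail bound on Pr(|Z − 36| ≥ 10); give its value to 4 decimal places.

The first two moments determine the variance, so Chebyshev's inequality is the sharpest standard bound available.
Var(Z) = E[Z²] − (E[Z])² = 1300 − 1296 = 4.
Chebyshev's inequality: Pr(|Z − μ| ≥ t) ≤ Var(Z)/t² = 4/100 = 0.0400.

0.0400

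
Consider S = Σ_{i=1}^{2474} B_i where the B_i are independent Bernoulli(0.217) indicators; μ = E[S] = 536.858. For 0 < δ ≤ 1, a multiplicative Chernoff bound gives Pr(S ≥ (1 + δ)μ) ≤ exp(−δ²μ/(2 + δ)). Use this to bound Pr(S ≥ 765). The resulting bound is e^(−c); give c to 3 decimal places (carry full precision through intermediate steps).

39.980

Write 765 = (1 + δ)μ, so δ = 765/536.858 − 1 = 0.4249578…
Then the exponent is δ²μ/(2 + δ) = (765 − μ)² / (μ·(2 + δ)) = 39.980376.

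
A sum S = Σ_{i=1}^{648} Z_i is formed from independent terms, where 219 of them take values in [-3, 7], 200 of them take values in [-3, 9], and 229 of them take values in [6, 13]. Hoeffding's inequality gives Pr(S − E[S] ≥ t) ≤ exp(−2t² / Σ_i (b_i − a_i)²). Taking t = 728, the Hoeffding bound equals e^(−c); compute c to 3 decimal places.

Σ(b_i − a_i)² = 219·10² + 200·12² + 229·7² = 61921.
c = 2t² / 61921 = 2·728² / 61921 = 17.1181.

17.118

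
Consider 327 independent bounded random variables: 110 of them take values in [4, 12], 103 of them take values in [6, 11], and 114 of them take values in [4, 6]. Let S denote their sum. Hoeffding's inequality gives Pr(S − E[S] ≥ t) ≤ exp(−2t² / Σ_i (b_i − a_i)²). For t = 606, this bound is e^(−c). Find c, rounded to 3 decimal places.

Σ(b_i − a_i)² = 110·8² + 103·5² + 114·2² = 10071.
c = 2t² / 10071 = 2·606² / 10071 = 72.9294.

72.929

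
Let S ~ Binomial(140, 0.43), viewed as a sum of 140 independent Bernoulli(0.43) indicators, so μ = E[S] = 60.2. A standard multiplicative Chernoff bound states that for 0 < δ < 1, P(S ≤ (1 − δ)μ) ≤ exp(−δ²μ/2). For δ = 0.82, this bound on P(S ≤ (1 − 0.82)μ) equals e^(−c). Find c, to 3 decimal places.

c = δ²μ/2 = 0.82²·60.2/2 = 20.2392.

20.239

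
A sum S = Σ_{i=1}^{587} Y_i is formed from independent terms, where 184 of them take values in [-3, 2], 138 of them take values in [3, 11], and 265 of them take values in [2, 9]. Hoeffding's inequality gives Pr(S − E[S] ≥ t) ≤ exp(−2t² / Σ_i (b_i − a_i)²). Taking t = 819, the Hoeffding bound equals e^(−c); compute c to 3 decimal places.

Σ(b_i − a_i)² = 184·5² + 138·8² + 265·7² = 26417.
c = 2t² / 26417 = 2·819² / 26417 = 50.7825.

50.783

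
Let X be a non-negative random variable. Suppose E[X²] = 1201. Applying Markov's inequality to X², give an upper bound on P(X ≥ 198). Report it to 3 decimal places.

0.031

Since X ≥ 0, the event {X ≥ 198} is the same as {X² ≥ 39204}.
Markov's inequality applied to X² gives P(X² ≥ 39204) ≤ E[X²]/39204 = 1201/39204 = 0.0306.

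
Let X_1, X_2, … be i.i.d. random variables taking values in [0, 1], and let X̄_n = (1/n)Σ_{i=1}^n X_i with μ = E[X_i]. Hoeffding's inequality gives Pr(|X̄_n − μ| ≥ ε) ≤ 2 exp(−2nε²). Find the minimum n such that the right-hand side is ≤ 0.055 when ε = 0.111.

146

Require 2·exp(−2nε²) ≤ 0.055, i.e. 2nε² ≥ ln(2/0.055) = 3.593569.
So n ≥ 3.593569 / (2·0.111²) = 145.831.
The smallest integer n is 146.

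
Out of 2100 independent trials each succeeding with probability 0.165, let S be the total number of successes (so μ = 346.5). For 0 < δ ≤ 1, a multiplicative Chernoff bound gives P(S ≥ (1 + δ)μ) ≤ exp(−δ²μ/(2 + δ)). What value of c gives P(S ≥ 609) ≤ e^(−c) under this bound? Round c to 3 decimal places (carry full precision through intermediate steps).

72.115

Write 609 = (1 + δ)μ, so δ = 609/346.5 − 1 = 0.7575758…
Then the exponent is δ²μ/(2 + δ) = (609 − μ)² / (μ·(2 + δ)) = 72.115385.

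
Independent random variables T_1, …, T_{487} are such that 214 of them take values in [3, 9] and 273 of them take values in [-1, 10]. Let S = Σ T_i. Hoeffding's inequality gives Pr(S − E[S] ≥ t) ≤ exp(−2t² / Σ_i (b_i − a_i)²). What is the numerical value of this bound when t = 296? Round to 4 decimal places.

0.0135

Σ(b_i − a_i)² = 214·6² + 273·11² = 40737.
Exponent = 2·296² / 40737 = 4.30154.
Bound = exp(−4.30154) = 0.01355.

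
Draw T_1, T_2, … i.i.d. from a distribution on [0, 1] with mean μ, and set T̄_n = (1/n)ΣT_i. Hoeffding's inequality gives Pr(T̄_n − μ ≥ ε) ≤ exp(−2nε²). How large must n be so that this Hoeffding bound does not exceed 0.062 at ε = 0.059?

400

Require exp(−2nε²) ≤ 0.062, i.e. 2nε² ≥ ln(1/0.062) = 2.780621.
So n ≥ 2.780621 / (2·0.059²) = 399.400.
The smallest integer n is 400.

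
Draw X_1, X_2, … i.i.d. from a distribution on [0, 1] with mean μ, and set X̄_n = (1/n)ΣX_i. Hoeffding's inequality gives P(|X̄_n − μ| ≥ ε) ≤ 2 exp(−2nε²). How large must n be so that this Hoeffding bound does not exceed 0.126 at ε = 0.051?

532

Require 2·exp(−2nε²) ≤ 0.126, i.e. 2nε² ≥ ln(2/0.126) = 2.764621.
So n ≥ 2.764621 / (2·0.051²) = 531.453.
The smallest integer n is 532.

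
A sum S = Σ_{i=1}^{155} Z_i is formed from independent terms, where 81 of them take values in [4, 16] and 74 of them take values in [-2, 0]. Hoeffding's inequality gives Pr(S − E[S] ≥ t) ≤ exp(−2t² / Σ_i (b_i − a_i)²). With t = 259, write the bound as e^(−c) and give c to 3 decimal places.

Σ(b_i − a_i)² = 81·12² + 74·2² = 11960.
c = 2t² / 11960 = 2·259² / 11960 = 11.2176.

11.218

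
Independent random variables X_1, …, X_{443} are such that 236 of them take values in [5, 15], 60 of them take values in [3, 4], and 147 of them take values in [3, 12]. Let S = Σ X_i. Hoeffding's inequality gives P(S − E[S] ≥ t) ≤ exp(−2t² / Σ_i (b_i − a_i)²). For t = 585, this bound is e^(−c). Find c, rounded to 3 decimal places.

Σ(b_i − a_i)² = 236·10² + 60·1² + 147·9² = 35567.
c = 2t² / 35567 = 2·585² / 35567 = 19.2440.

19.244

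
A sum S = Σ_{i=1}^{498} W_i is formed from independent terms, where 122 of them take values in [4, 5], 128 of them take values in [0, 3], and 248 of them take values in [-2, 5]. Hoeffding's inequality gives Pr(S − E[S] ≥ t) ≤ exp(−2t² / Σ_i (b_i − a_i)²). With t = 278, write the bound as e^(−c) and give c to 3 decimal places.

Σ(b_i − a_i)² = 122·1² + 128·3² + 248·7² = 13426.
c = 2t² / 13426 = 2·278² / 13426 = 11.5126.

11.513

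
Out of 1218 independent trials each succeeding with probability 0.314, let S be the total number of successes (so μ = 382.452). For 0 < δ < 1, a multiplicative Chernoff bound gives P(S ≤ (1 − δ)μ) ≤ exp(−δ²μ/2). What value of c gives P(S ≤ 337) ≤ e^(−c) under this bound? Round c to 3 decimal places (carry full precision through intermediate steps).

2.701

Write 337 = (1 − δ)μ, so δ = 1 − 337/382.452 = 0.1188437…
Then the exponent is δ²μ/2 = (μ − 337)²/(2μ) = 2.700841.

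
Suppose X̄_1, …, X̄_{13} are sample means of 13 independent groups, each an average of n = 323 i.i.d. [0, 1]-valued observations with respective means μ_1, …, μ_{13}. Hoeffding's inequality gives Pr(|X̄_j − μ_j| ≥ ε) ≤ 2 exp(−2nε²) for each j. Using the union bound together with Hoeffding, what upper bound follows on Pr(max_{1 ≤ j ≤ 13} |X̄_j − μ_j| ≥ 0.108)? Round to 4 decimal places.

0.0139

Per-experiment Hoeffding bound: 2·exp(−2·323·0.108²) = 2·exp(−7.53494) = 0.0010682.
Union bound over 13 events: 13·0.0010682 = 0.01389.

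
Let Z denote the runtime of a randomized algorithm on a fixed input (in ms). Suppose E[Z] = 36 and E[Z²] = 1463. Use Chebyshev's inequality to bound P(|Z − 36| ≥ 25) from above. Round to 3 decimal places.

Var(Z) = E[Z²] − (E[Z])² = 1463 − 1296 = 167.
Chebyshev's inequality: P(|Z − μ| ≥ t) ≤ Var(Z)/t² = 167/625 = 0.2672.

0.267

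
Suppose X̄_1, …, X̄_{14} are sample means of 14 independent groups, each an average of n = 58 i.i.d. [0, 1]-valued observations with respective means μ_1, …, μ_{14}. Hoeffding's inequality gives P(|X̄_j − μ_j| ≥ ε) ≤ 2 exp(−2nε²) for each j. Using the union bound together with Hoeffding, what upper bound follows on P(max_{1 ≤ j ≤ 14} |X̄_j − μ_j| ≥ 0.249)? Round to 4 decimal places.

0.0211

Per-experiment Hoeffding bound: 2·exp(−2·58·0.249²) = 2·exp(−7.19212) = 0.001505.
Union bound over 14 events: 14·0.001505 = 0.02107.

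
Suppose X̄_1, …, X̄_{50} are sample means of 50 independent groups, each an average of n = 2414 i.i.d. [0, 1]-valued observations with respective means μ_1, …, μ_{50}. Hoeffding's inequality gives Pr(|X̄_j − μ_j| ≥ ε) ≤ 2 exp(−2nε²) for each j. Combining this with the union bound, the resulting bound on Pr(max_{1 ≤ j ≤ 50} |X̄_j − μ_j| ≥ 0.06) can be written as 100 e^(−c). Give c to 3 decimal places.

Union bound over the 50 events: Pr(max_{1 ≤ j ≤ 50} |X̄_j − μ_j| ≥ 0.06) ≤ 50·2·exp(−2nε²) = 100 exp(−2·2414·0.06²).
So c = 2·2414·0.06² = 17.3808.

17.381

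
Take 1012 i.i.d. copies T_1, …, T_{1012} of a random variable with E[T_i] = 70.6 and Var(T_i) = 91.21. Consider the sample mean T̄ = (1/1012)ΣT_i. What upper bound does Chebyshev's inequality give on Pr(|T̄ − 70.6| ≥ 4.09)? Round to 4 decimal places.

0.0054

Var(T̄) = Var(T_i)/n = 91.21/1012 = 0.090128.
Chebyshev: Pr(|T̄ − 70.6| ≥ 4.09) ≤ Var(T̄)/(4.09)² = 91.21/(1012·4.09²) = 0.0054.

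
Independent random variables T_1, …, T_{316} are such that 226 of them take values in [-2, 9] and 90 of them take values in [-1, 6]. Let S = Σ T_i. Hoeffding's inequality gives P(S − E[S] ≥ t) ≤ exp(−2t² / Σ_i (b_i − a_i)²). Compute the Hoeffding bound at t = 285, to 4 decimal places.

Σ(b_i − a_i)² = 226·11² + 90·7² = 31756.
Exponent = 2·285² / 31756 = 5.11557.
Bound = exp(−5.11557) = 0.00600.

0.0060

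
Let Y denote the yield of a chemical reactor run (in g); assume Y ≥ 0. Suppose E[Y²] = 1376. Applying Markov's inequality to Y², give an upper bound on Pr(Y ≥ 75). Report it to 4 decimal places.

0.2446

Since Y ≥ 0, the event {Y ≥ 75} is the same as {Y² ≥ 5625}.
Markov's inequality applied to Y² gives Pr(Y² ≥ 5625) ≤ E[Y²]/5625 = 1376/5625 = 0.2446.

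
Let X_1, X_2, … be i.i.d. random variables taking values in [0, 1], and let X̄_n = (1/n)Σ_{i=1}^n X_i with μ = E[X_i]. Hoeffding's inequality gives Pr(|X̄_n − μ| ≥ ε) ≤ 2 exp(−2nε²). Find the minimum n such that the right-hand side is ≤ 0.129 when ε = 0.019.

3797

Require 2·exp(−2nε²) ≤ 0.129, i.e. 2nε² ≥ ln(2/0.129) = 2.741090.
So n ≥ 2.741090 / (2·0.019²) = 3796.524.
The smallest integer n is 3797.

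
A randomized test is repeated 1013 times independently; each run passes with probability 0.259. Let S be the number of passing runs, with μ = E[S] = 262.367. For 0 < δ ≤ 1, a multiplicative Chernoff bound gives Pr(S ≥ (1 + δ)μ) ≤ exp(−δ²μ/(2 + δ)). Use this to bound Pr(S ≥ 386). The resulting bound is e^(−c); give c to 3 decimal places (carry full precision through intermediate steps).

23.575

Write 386 = (1 + δ)μ, so δ = 386/262.367 − 1 = 0.4712216…
Then the exponent is δ²μ/(2 + δ) = (386 − μ)² / (μ·(2 + δ)) = 23.574794.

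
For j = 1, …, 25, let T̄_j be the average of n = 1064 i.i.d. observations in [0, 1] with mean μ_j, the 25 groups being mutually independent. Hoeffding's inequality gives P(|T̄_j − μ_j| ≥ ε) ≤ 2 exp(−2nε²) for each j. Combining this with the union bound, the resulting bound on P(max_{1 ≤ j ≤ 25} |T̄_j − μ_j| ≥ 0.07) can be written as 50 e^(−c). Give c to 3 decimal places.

Union bound over the 25 events: P(max_{1 ≤ j ≤ 25} |T̄_j − μ_j| ≥ 0.07) ≤ 25·2·exp(−2nε²) = 50 exp(−2·1064·0.07²).
So c = 2·1064·0.07² = 10.4272.

10.427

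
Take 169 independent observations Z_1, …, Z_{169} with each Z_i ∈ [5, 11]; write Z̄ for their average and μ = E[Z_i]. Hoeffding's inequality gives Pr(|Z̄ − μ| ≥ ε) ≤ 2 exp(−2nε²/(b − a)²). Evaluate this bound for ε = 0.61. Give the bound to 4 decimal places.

Exponent: 2nε²/(b − a)² = 2·169·0.61² / 6² = 3.49361.
Bound = 2·exp(−3.49361) = 0.06078.

0.0608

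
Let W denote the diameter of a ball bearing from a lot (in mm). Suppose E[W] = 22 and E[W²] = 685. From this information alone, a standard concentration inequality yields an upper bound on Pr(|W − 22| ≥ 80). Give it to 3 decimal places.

The first two moments determine the variance, so Chebyshev's inequality is the sharpest standard bound available.
Var(W) = E[W²] − (E[W])² = 685 − 484 = 201.
Chebyshev's inequality: Pr(|W − μ| ≥ t) ≤ Var(W)/t² = 201/6400 = 0.0314.

0.031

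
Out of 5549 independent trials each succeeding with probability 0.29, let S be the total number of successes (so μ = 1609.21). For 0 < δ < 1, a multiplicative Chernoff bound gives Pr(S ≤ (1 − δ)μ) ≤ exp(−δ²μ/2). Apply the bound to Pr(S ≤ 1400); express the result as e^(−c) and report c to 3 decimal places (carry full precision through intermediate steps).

13.599

Write 1400 = (1 − δ)μ, so δ = 1 − 1400/1609.21 = 0.1300079…
Then the exponent is δ²μ/2 = (μ − 1400)²/(2μ) = 13.599476.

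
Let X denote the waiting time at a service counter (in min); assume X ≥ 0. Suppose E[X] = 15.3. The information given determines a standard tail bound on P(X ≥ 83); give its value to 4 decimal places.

Only the mean of a non-negative variable is known, so Markov's inequality is the applicable tail bound.
Markov's inequality: for a non-negative random variable, P(X ≥ a) ≤ E[X]/a.
Here E[X] = 15.3 and a = 83, so the bound is 15.3/83 = 0.1843.

0.1843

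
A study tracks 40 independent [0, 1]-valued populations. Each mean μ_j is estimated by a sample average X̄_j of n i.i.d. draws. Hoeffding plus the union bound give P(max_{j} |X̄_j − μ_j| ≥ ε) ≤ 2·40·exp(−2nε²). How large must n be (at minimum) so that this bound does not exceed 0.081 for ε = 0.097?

367

Need 2·40·exp(−2nε²) ≤ 0.081, i.e. exp(−2nε²) ≤ 0.081/80.
So 2nε² ≥ ln(80/0.081) = 6.895333.
Hence n ≥ 6.895333/(2·0.097²) = 366.422.
The smallest integer n is 367.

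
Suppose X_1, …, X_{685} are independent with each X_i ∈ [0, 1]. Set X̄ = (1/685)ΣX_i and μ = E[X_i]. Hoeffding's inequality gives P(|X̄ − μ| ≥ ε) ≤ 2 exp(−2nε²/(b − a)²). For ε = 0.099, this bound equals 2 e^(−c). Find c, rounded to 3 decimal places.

c = 2nε²/(b − a)² = 2·685·0.099² / 1² = 13.4274.

13.427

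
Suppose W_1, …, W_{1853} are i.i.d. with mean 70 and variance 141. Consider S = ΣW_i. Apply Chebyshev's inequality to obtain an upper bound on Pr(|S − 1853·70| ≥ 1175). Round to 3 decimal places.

Var(S) = n·Var(W_i) = 1853·141 = 261273.
Chebyshev: Pr(|S − 1853·70| ≥ 1175) ≤ Var(S)/1175² = 261273/1380625 = 0.1892.

0.189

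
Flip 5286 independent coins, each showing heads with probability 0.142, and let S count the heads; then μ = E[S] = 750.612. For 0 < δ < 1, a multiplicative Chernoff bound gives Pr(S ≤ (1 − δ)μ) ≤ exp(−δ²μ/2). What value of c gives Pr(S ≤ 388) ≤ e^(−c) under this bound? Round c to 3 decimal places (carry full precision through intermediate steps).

87.587

Write 388 = (1 − δ)μ, so δ = 1 − 388/750.612 = 0.4830885…
Then the exponent is δ²μ/2 = (μ − 388)²/(2μ) = 87.586838.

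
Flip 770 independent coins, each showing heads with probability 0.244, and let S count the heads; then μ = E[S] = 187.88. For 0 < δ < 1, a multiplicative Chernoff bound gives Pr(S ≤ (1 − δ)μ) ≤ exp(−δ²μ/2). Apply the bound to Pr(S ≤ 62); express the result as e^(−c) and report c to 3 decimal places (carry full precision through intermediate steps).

Write 62 = (1 − δ)μ, so δ = 1 − 62/187.88 = 0.6700021…
Then the exponent is δ²μ/2 = (μ − 62)²/(2μ) = 42.169934.

42.170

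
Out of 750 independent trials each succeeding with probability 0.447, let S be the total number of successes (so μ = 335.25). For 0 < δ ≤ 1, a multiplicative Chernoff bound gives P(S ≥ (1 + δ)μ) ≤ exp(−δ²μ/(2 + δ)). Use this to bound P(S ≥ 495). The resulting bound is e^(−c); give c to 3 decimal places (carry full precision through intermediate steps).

Write 495 = (1 + δ)μ, so δ = 495/335.25 − 1 = 0.4765101…
Then the exponent is δ²μ/(2 + δ) = (495 − μ)² / (μ·(2 + δ)) = 30.737805.

30.738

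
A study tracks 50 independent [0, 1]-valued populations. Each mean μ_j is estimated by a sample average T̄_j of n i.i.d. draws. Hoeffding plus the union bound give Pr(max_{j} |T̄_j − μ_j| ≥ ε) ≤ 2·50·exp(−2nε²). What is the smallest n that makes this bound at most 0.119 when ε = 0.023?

Need 2·50·exp(−2nε²) ≤ 0.119, i.e. exp(−2nε²) ≤ 0.119/100.
So 2nε² ≥ ln(100/0.119) = 6.733802.
Hence n ≥ 6.733802/(2·0.023²) = 6364.652.
The smallest integer n is 6365.

6365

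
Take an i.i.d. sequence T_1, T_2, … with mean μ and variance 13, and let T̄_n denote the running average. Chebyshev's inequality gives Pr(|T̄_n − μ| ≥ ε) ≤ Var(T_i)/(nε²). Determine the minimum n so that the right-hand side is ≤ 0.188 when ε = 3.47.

6

Require 13/(n·3.47²) ≤ 0.188, i.e. n ≥ 13/(0.188·3.47²) = 5.743.
The smallest integer n is 6.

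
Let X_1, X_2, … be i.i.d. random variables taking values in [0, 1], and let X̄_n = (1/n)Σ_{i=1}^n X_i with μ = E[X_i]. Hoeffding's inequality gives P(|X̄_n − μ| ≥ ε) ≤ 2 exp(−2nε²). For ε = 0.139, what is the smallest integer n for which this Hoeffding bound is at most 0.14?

69

Require 2·exp(−2nε²) ≤ 0.14, i.e. 2nε² ≥ ln(2/0.14) = 2.659260.
So n ≥ 2.659260 / (2·0.139²) = 68.818.
The smallest integer n is 69.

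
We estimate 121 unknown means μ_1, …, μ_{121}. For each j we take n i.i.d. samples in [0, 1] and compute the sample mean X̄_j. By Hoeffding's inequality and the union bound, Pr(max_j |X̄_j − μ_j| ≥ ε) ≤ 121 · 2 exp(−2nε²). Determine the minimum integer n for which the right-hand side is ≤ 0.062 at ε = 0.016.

Need 2·121·exp(−2nε²) ≤ 0.062, i.e. exp(−2nε²) ≤ 0.062/242.
So 2nε² ≥ ln(242/0.062) = 8.269559.
Hence n ≥ 8.269559/(2·0.016²) = 16151.482.
The smallest integer n is 16152.

16152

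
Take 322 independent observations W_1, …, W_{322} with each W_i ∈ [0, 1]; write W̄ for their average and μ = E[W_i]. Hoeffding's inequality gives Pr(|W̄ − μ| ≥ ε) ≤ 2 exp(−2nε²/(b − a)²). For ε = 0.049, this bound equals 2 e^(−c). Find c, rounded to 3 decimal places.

1.546

c = 2nε²/(b − a)² = 2·322·0.049² / 1² = 1.5462.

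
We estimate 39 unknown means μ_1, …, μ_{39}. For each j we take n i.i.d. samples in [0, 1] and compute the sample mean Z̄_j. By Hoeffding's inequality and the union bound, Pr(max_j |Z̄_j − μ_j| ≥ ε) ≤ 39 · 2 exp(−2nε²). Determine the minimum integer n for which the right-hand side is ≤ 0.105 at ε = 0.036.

2551

Need 2·39·exp(−2nε²) ≤ 0.105, i.e. exp(−2nε²) ≤ 0.105/78.
So 2nε² ≥ ln(78/0.105) = 6.610504.
Hence n ≥ 6.610504/(2·0.036²) = 2550.349.
The smallest integer n is 2551.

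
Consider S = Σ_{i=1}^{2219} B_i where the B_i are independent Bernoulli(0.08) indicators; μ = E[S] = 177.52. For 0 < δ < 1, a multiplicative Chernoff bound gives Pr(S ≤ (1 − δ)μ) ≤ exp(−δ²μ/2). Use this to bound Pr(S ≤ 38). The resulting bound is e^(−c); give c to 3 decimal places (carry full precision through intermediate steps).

Write 38 = (1 − δ)μ, so δ = 1 − 38/177.52 = 0.7859396…
Then the exponent is δ²μ/2 = (μ − 38)²/(2μ) = 54.827147.

54.827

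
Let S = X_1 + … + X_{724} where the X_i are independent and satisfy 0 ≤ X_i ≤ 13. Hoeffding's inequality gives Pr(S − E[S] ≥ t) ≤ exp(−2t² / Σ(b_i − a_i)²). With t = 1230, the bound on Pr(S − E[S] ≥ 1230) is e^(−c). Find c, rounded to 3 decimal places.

24.729

Σ(b_i − a_i)² = 724·(13)² = 122356.
c = 2t²/122356 = 2·1230²/122356 = 24.7295.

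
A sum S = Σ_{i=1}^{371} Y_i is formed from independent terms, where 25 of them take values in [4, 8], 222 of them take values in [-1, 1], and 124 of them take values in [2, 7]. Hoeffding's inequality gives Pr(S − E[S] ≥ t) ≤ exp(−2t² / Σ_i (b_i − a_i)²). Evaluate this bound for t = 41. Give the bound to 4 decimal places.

0.4648

Σ(b_i − a_i)² = 25·4² + 222·2² + 124·5² = 4388.
Exponent = 2·41² / 4388 = 0.76618.
Bound = exp(−0.76618) = 0.46478.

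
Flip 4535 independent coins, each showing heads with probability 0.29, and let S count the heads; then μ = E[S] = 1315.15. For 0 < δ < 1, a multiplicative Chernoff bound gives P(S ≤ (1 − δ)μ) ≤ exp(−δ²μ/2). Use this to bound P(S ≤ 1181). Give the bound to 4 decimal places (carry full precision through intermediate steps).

0.0011

Write 1181 = (1 − δ)μ, so δ = 1 − 1181/1315.15 = 0.1020036…
Then the exponent is δ²μ/2 = (μ − 1181)²/(2μ) = 6.841890.
Bound = exp(−6.841890) = 0.00107.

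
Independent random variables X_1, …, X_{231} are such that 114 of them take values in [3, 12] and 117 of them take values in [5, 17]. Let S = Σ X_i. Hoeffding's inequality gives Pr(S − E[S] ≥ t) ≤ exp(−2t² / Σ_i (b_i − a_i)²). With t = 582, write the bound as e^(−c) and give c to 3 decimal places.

25.974

Σ(b_i − a_i)² = 114·9² + 117·12² = 26082.
c = 2t² / 26082 = 2·582² / 26082 = 25.9738.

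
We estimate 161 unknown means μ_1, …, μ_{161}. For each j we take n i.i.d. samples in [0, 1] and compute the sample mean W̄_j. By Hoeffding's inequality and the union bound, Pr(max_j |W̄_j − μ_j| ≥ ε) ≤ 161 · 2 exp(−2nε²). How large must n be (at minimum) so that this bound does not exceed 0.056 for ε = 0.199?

Need 2·161·exp(−2nε²) ≤ 0.056, i.e. exp(−2nε²) ≤ 0.056/322.
So 2nε² ≥ ln(322/0.056) = 8.656955.
Hence n ≥ 8.656955/(2·0.199²) = 109.302.
The smallest integer n is 110.

110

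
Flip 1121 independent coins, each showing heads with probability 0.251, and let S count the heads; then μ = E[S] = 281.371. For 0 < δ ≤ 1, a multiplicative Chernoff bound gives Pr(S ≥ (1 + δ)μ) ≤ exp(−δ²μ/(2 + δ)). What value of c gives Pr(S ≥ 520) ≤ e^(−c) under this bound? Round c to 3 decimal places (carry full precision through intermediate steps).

Write 520 = (1 + δ)μ, so δ = 520/281.371 − 1 = 0.8480938…
Then the exponent is δ²μ/(2 + δ) = (520 − μ)² / (μ·(2 + δ)) = 71.057974.

71.058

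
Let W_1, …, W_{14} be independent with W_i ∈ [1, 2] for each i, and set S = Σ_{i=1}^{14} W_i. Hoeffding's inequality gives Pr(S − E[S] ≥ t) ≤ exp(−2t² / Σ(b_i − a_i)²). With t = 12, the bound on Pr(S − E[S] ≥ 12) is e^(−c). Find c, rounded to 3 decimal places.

Σ(b_i − a_i)² = 14·(1)² = 14.
c = 2t²/14 = 2·12²/14 = 20.5714.

20.571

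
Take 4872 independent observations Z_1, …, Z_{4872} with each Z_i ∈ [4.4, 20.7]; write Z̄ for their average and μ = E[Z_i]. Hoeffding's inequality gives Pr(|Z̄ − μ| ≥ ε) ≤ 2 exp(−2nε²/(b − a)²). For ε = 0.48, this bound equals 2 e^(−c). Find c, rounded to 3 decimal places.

8.450

c = 2nε²/(b − a)² = 2·4872·0.48² / 16.3² = 8.4498.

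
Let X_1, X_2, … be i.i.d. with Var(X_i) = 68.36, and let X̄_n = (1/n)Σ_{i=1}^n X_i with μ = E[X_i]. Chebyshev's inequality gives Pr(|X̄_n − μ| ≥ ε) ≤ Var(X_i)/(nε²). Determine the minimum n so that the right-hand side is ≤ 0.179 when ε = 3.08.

41

Require 68.36/(n·3.08²) ≤ 0.179, i.e. n ≥ 68.36/(0.179·3.08²) = 40.258.
The smallest integer n is 41.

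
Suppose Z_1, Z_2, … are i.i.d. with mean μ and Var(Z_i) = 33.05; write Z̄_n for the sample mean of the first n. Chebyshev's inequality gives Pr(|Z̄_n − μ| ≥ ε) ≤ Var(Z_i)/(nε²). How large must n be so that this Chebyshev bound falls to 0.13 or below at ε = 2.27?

Require 33.05/(n·2.27²) ≤ 0.13, i.e. n ≥ 33.05/(0.13·2.27²) = 49.337.
The smallest integer n is 50.

50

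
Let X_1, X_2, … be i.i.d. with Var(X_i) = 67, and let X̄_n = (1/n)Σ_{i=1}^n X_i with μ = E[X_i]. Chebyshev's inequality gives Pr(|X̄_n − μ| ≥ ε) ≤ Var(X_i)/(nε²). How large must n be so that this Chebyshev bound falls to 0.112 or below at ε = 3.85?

Require 67/(n·3.85²) ≤ 0.112, i.e. n ≥ 67/(0.112·3.85²) = 40.359.
The smallest integer n is 41.

41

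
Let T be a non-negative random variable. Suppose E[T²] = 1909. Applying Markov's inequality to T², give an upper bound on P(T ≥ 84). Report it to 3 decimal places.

0.271

Since T ≥ 0, the event {T ≥ 84} is the same as {T² ≥ 7056}.
Markov's inequality applied to T² gives P(T² ≥ 7056) ≤ E[T²]/7056 = 1909/7056 = 0.2705.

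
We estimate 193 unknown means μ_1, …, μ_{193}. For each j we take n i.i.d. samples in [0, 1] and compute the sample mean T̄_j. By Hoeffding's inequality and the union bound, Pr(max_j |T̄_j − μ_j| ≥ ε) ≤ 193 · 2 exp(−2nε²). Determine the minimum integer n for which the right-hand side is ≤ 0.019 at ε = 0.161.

Need 2·193·exp(−2nε²) ≤ 0.019, i.e. exp(−2nε²) ≤ 0.019/386.
So 2nε² ≥ ln(386/0.019) = 9.919154.
Hence n ≥ 9.919154/(2·0.161²) = 191.334.
The smallest integer n is 192.

192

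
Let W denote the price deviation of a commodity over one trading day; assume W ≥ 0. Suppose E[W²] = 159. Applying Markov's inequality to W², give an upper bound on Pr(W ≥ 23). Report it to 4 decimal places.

Since W ≥ 0, the event {W ≥ 23} is the same as {W² ≥ 529}.
Markov's inequality applied to W² gives Pr(W² ≥ 529) ≤ E[W²]/529 = 159/529 = 0.3006.

0.3006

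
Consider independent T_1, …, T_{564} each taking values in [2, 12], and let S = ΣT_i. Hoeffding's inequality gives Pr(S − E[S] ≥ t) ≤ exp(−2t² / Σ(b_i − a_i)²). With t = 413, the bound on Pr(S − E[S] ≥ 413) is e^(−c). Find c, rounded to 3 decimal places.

6.049

Σ(b_i − a_i)² = 564·(10)² = 56400.
c = 2t²/56400 = 2·413²/56400 = 6.0485.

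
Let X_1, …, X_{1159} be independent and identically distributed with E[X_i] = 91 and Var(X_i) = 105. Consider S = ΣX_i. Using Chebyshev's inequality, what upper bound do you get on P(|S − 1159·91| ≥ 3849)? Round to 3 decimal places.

0.008

Var(S) = n·Var(X_i) = 1159·105 = 121695.
Chebyshev: P(|S − 1159·91| ≥ 3849) ≤ Var(S)/3849² = 121695/14814801 = 0.0082.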